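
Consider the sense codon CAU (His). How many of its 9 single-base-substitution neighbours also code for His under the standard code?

Position 1: none → 0 synonymous.
Position 2: none → 0 synonymous.
Position 3: CAC → 1 synonymous.
Total: 0 + 0 + 1 = 1.

1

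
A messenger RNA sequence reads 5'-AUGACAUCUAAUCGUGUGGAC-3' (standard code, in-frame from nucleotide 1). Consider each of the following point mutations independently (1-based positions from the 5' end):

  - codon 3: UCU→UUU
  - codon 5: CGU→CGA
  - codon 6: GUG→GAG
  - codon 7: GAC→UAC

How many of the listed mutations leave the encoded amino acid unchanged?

Codon 3: UCU (Ser) → UUU (Phe) — missense.
Codon 5: CGU (Arg) → CGA (Arg) — synonymous.
Codon 6: GUG (Val) → GAG (Glu) — missense.
Codon 7: GAC (Asp) → UAC (Tyr) — missense.
Synonymous: 1 of 4.

1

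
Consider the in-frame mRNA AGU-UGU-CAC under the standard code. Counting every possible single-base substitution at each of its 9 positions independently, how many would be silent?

Codon 1 (AGU, Ser): 1 synonymous substitution.
Codon 2 (UGU, Cys): 1 synonymous substitution.
Codon 3 (CAC, His): 1 synonymous substitution.
Total: 1 + 1 + 1 = 3.

3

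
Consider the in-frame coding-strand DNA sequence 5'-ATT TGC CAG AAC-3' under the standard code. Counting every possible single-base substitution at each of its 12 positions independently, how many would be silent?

Codon 1 (ATT, Ile): 2 synonymous substitutions.
Codon 2 (TGC, Cys): 1 synonymous substitution.
Codon 3 (CAG, Gln): 1 synonymous substitution.
Codon 4 (AAC, Asn): 1 synonymous substitution.
Total: 2 + 1 + 1 + 1 = 5.

5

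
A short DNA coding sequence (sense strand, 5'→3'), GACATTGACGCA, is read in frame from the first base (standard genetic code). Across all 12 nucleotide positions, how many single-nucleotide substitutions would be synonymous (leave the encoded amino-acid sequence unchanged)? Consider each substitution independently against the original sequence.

Codon 1 (GAC, Asp): 1 synonymous substitution.
Codon 2 (ATT, Ile): 2 synonymous substitutions.
Codon 3 (GAC, Asp): 1 synonymous substitution.
Codon 4 (GCA, Ala): 3 synonymous substitutions.
Total: 1 + 2 + 1 + 3 = 7.

7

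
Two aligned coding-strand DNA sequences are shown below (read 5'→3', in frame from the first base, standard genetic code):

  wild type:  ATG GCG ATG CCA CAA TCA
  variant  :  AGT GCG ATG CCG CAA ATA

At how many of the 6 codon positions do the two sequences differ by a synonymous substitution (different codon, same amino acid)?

1

Codon 1: ATG Met / AGT Ser — nonsynonymous.
Codon 2: GCG Ala / GCG Ala — identical.
Codon 3: ATG Met / ATG Met — identical.
Codon 4: CCA Pro / CCG Pro — synonymous.
Codon 5: CAA Gln / CAA Gln — identical.
Codon 6: TCA Ser / ATA Ile — nonsynonymous.
Synonymous differences: 1.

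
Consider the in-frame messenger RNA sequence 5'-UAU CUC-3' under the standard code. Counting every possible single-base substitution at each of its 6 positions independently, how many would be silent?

Codon 1 (UAU, Tyr): 1 synonymous substitution.
Codon 2 (CUC, Leu): 3 synonymous substitutions.
Total: 1 + 3 = 4.

4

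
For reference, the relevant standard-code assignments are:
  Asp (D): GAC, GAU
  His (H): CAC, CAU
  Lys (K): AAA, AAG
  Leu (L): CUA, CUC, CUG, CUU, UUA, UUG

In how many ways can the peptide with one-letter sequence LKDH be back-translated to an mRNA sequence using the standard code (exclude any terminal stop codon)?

48

Leu: 6 codons.
Lys: 2 codons.
Asp: 2 codons.
His: 2 codons.
6 × 2 × 2 × 2 = 48.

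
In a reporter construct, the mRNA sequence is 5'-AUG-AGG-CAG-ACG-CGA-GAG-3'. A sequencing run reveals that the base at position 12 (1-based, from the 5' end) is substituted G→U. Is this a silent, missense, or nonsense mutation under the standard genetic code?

Position 12 falls in codon 4: ACG → Thr.
After the substitution the codon is ACU → Thr.
Both encode Thr, so the change is synonymous.

silent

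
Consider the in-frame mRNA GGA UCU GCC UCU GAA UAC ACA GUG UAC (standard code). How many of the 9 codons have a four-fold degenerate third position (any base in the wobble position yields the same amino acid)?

Codon 1 GGA (Gly): third position 4-fold.
Codon 2 UCU (Ser): third position 4-fold.
Codon 3 GCC (Ala): third position 4-fold.
Codon 4 UCU (Ser): third position 4-fold.
Codon 5 GAA (Glu): third position 2-fold.
Codon 6 UAC (Tyr): third position 2-fold.
Codon 7 ACA (Thr): third position 4-fold.
Codon 8 GUG (Val): third position 4-fold.
Codon 9 UAC (Tyr): third position 2-fold.
Four-fold degenerate third positions: 6.

6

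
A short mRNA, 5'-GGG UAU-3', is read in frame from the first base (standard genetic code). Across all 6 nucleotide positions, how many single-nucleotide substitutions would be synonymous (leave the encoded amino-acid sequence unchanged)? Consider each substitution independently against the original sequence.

4

Codon 1 (GGG, Gly): 3 synonymous substitutions.
Codon 2 (UAU, Tyr): 1 synonymous substitution.
Total: 3 + 1 = 4.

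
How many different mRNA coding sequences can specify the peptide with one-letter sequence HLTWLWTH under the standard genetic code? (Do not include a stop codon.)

His: 2 codons.
Leu: 6 codons.
Thr: 4 codons.
Trp: 1 codon.
Leu: 6 codons.
Trp: 1 codon.
Thr: 4 codons.
His: 2 codons.
2 × 6 × 4 × 1 × 6 × 1 × 4 × 2 = 2304.

2304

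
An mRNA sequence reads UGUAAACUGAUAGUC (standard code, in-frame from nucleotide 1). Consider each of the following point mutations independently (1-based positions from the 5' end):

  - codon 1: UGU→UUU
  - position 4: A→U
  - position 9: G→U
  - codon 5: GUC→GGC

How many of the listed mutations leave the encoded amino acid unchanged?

1

Codon 1: UGU (Cys) → UUU (Phe) — missense.
Codon 2: AAA (Lys) → UAA (Stop) — nonsense.
Codon 3: CUG (Leu) → CUU (Leu) — synonymous.
Codon 5: GUC (Val) → GGC (Gly) — missense.
Synonymous: 1 of 4.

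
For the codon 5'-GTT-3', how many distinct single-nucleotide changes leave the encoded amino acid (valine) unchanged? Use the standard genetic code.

3

Position 1: none → 0 synonymous.
Position 2: none → 0 synonymous.
Position 3: GTC, GTA, GTG → 3 synonymous.
Total: 0 + 0 + 3 = 3.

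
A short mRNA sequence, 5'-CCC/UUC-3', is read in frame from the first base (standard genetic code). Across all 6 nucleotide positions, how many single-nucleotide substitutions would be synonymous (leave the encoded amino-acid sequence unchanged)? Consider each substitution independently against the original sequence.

Codon 1 (CCC, Pro): 3 synonymous substitutions.
Codon 2 (UUC, Phe): 1 synonymous substitution.
Total: 3 + 1 = 4.

4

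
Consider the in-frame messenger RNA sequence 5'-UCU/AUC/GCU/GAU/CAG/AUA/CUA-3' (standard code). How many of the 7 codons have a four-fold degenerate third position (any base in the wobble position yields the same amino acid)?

3

Codon 1 UCU (Ser): third position 4-fold.
Codon 2 AUC (Ile): third position 3-fold.
Codon 3 GCU (Ala): third position 4-fold.
Codon 4 GAU (Asp): third position 2-fold.
Codon 5 CAG (Gln): third position 2-fold.
Codon 6 AUA (Ile): third position 3-fold.
Codon 7 CUA (Leu): third position 4-fold.
Four-fold degenerate third positions: 3.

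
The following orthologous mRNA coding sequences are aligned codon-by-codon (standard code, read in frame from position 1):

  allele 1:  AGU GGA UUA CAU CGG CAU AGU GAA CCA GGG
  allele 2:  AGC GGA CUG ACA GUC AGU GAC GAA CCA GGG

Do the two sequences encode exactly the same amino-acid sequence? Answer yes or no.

Codon 1: AGU Ser / AGC Ser — synonymous.
Codon 2: GGA Gly / GGA Gly — identical.
Codon 3: UUA Leu / CUG Leu — synonymous.
Codon 4: CAU His / ACA Thr — nonsynonymous.
Codon 5: CGG Arg / GUC Val — nonsynonymous.
Codon 6: CAU His / AGU Ser — nonsynonymous.
Codon 7: AGU Ser / GAC Asp — nonsynonymous.
Codon 8: GAA Glu / GAA Glu — identical.
Codon 9: CCA Pro / CCA Pro — identical.
Codon 10: GGG Gly / GGG Gly — identical.
Nonsynonymous differences: 4 → different protein.

no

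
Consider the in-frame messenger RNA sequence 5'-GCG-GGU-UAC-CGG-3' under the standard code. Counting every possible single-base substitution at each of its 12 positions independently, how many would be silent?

Codon 1 (GCG, Ala): 3 synonymous substitutions.
Codon 2 (GGU, Gly): 3 synonymous substitutions.
Codon 3 (UAC, Tyr): 1 synonymous substitution.
Codon 4 (CGG, Arg): 4 synonymous substitutions.
Total: 3 + 3 + 1 + 4 = 11.

11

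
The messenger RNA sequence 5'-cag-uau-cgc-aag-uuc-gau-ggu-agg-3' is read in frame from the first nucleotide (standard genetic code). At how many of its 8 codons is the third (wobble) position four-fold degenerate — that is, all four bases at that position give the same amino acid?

2

Codon 1 CAG (Gln): third position 2-fold.
Codon 2 UAU (Tyr): third position 2-fold.
Codon 3 CGC (Arg): third position 4-fold.
Codon 4 AAG (Lys): third position 2-fold.
Codon 5 UUC (Phe): third position 2-fold.
Codon 6 GAU (Asp): third position 2-fold.
Codon 7 GGU (Gly): third position 4-fold.
Codon 8 AGG (Arg): third position 2-fold.
Four-fold degenerate third positions: 2.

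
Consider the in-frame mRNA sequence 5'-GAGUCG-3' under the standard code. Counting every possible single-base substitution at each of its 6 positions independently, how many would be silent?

4

Codon 1 (GAG, Glu): 1 synonymous substitution.
Codon 2 (UCG, Ser): 3 synonymous substitutions.
Total: 1 + 3 = 4.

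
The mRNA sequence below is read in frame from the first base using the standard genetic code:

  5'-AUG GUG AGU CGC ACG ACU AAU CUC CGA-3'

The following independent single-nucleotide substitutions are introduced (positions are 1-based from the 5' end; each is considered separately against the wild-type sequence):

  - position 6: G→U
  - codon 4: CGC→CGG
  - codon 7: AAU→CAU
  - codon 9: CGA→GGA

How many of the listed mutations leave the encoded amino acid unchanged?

Codon 2: GUG (Val) → GUU (Val) — synonymous.
Codon 4: CGC (Arg) → CGG (Arg) — synonymous.
Codon 7: AAU (Asn) → CAU (His) — missense.
Codon 9: CGA (Arg) → GGA (Gly) — missense.
Synonymous: 2 of 4.

2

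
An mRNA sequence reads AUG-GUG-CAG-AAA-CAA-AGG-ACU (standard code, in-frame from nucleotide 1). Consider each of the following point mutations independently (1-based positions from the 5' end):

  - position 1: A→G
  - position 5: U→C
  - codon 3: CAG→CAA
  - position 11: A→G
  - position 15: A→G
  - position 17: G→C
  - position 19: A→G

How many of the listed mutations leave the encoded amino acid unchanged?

Codon 1: AUG (Met) → GUG (Val) — missense.
Codon 2: GUG (Val) → GCG (Ala) — missense.
Codon 3: CAG (Gln) → CAA (Gln) — synonymous.
Codon 4: AAA (Lys) → AGA (Arg) — missense.
Codon 5: CAA (Gln) → CAG (Gln) — synonymous.
Codon 6: AGG (Arg) → ACG (Thr) — missense.
Codon 7: ACU (Thr) → GCU (Ala) — missense.
Synonymous: 2 of 7.

2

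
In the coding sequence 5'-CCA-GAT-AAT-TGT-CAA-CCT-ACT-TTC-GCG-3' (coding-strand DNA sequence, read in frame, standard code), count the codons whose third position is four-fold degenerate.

4

Codon 1 CCA (Pro): third position 4-fold.
Codon 2 GAT (Asp): third position 2-fold.
Codon 3 AAT (Asn): third position 2-fold.
Codon 4 TGT (Cys): third position 2-fold.
Codon 5 CAA (Gln): third position 2-fold.
Codon 6 CCT (Pro): third position 4-fold.
Codon 7 ACT (Thr): third position 4-fold.
Codon 8 TTC (Phe): third position 2-fold.
Codon 9 GCG (Ala): third position 4-fold.
Four-fold degenerate third positions: 4.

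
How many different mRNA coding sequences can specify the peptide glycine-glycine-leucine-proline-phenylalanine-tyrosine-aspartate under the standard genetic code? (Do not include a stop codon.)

3072

Gly: 4 codons.
Gly: 4 codons.
Leu: 6 codons.
Pro: 4 codons.
Phe: 2 codons.
Tyr: 2 codons.
Asp: 2 codons.
4 × 4 × 6 × 4 × 2 × 2 × 2 = 3072.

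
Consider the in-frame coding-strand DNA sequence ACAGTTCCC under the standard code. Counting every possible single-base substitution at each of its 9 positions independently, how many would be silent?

9

Codon 1 (ACA, Thr): 3 synonymous substitutions.
Codon 2 (GTT, Val): 3 synonymous substitutions.
Codon 3 (CCC, Pro): 3 synonymous substitutions.
Total: 3 + 3 + 3 = 9.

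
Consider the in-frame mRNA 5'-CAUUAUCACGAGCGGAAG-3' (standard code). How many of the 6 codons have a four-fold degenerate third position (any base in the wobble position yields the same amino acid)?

Codon 1 CAU (His): third position 2-fold.
Codon 2 UAU (Tyr): third position 2-fold.
Codon 3 CAC (His): third position 2-fold.
Codon 4 GAG (Glu): third position 2-fold.
Codon 5 CGG (Arg): third position 4-fold.
Codon 6 AAG (Lys): third position 2-fold.
Four-fold degenerate third positions: 1.

1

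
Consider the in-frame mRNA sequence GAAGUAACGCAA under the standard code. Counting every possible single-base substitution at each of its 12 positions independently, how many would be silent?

Codon 1 (GAA, Glu): 1 synonymous substitution.
Codon 2 (GUA, Val): 3 synonymous substitutions.
Codon 3 (ACG, Thr): 3 synonymous substitutions.
Codon 4 (CAA, Gln): 1 synonymous substitution.
Total: 1 + 3 + 3 + 1 = 8.

8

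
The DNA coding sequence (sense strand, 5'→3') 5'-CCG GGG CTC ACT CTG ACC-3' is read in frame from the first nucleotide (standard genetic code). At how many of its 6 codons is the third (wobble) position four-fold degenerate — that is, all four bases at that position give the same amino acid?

Codon 1 CCG (Pro): third position 4-fold.
Codon 2 GGG (Gly): third position 4-fold.
Codon 3 CTC (Leu): third position 4-fold.
Codon 4 ACT (Thr): third position 4-fold.
Codon 5 CTG (Leu): third position 4-fold.
Codon 6 ACC (Thr): third position 4-fold.
Four-fold degenerate third positions: 6.

6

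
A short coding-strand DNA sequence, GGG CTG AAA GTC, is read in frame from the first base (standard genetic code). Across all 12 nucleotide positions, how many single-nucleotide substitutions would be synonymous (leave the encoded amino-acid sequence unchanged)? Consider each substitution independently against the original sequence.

11

Codon 1 (GGG, Gly): 3 synonymous substitutions.
Codon 2 (CTG, Leu): 4 synonymous substitutions.
Codon 3 (AAA, Lys): 1 synonymous substitution.
Codon 4 (GTC, Val): 3 synonymous substitutions.
Total: 3 + 4 + 1 + 3 = 11.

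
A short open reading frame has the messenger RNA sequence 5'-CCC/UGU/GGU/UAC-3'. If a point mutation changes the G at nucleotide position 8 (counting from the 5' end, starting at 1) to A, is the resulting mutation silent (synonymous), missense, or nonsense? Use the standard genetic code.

missense

Position 8 falls in codon 3: GGU → Gly.
After the substitution the codon is GAU → Asp.
Gly ≠ Asp, so this is a missense mutation.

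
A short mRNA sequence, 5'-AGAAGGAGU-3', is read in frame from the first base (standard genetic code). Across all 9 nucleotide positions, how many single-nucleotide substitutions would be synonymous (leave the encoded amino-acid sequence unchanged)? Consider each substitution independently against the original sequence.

Codon 1 (AGA, Arg): 2 synonymous substitutions.
Codon 2 (AGG, Arg): 2 synonymous substitutions.
Codon 3 (AGU, Ser): 1 synonymous substitution.
Total: 2 + 2 + 1 = 5.

5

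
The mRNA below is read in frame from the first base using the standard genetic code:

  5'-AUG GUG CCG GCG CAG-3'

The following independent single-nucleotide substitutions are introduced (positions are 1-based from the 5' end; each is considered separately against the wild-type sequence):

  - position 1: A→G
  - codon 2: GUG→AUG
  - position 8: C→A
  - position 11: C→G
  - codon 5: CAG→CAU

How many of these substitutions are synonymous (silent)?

0

Codon 1: AUG (Met) → GUG (Val) — missense.
Codon 2: GUG (Val) → AUG (Met) — missense.
Codon 3: CCG (Pro) → CAG (Gln) — missense.
Codon 4: GCG (Ala) → GGG (Gly) — missense.
Codon 5: CAG (Gln) → CAU (His) — missense.
Synonymous: 0 of 5.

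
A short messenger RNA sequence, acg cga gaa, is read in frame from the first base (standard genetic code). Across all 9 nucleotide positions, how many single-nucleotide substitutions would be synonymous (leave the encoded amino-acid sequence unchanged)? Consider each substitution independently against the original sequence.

8

Codon 1 (ACG, Thr): 3 synonymous substitutions.
Codon 2 (CGA, Arg): 4 synonymous substitutions.
Codon 3 (GAA, Glu): 1 synonymous substitution.
Total: 3 + 4 + 1 = 8.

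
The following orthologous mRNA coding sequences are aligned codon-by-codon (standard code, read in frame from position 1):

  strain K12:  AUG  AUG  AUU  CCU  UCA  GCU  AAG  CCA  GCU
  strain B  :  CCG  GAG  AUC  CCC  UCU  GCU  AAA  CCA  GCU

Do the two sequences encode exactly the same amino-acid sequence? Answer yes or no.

no

Codon 1: AUG Met / CCG Pro — nonsynonymous.
Codon 2: AUG Met / GAG Glu — nonsynonymous.
Codon 3: AUU Ile / AUC Ile — synonymous.
Codon 4: CCU Pro / CCC Pro — synonymous.
Codon 5: UCA Ser / UCU Ser — synonymous.
Codon 6: GCU Ala / GCU Ala — identical.
Codon 7: AAG Lys / AAA Lys — synonymous.
Codon 8: CCA Pro / CCA Pro — identical.
Codon 9: GCU Ala / GCU Ala — identical.
Nonsynonymous differences: 2 → different protein.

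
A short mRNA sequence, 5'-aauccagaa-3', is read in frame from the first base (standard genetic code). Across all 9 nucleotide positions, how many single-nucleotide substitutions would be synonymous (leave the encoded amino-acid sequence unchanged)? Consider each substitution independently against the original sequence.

5

Codon 1 (AAU, Asn): 1 synonymous substitution.
Codon 2 (CCA, Pro): 3 synonymous substitutions.
Codon 3 (GAA, Glu): 1 synonymous substitution.
Total: 1 + 3 + 1 = 5.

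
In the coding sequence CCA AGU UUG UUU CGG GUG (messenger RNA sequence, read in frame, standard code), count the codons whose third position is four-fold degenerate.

Codon 1 CCA (Pro): third position 4-fold.
Codon 2 AGU (Ser): third position 2-fold.
Codon 3 UUG (Leu): third position 2-fold.
Codon 4 UUU (Phe): third position 2-fold.
Codon 5 CGG (Arg): third position 4-fold.
Codon 6 GUG (Val): third position 4-fold.
Four-fold degenerate third positions: 3.

3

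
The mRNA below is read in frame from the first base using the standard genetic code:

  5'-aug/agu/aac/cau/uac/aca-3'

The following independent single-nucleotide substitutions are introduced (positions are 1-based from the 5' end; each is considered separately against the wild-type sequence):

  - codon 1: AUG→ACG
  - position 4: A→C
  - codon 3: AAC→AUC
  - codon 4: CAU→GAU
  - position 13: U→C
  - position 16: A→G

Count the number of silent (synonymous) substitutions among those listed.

Codon 1: AUG (Met) → ACG (Thr) — missense.
Codon 2: AGU (Ser) → CGU (Arg) — missense.
Codon 3: AAC (Asn) → AUC (Ile) — missense.
Codon 4: CAU (His) → GAU (Asp) — missense.
Codon 5: UAC (Tyr) → CAC (His) — missense.
Codon 6: ACA (Thr) → GCA (Ala) — missense.
Synonymous: 0 of 6.

0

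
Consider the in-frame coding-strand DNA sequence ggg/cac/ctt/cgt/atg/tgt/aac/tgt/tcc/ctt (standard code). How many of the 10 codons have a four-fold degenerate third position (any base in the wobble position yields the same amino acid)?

5

Codon 1 GGG (Gly): third position 4-fold.
Codon 2 CAC (His): third position 2-fold.
Codon 3 CTT (Leu): third position 4-fold.
Codon 4 CGT (Arg): third position 4-fold.
Codon 5 ATG (Met): third position 1-fold.
Codon 6 TGT (Cys): third position 2-fold.
Codon 7 AAC (Asn): third position 2-fold.
Codon 8 TGT (Cys): third position 2-fold.
Codon 9 TCC (Ser): third position 4-fold.
Codon 10 CTT (Leu): third position 4-fold.
Four-fold degenerate third positions: 5.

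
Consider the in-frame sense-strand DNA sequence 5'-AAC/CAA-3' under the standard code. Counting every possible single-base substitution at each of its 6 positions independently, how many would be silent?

Codon 1 (AAC, Asn): 1 synonymous substitution.
Codon 2 (CAA, Gln): 1 synonymous substitution.
Total: 1 + 1 = 2.

2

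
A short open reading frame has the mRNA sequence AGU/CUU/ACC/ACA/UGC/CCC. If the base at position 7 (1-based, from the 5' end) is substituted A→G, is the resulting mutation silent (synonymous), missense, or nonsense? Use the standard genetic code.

Position 7 falls in codon 3: ACC → Thr.
After the substitution the codon is GCC → Ala.
Thr ≠ Ala, so this is a missense mutation.

missense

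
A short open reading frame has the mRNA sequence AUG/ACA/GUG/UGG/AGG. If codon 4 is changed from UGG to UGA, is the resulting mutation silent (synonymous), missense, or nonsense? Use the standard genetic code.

Position 12 falls in codon 4: UGG → Trp.
After the substitution the codon is UGA → Stop.
The new codon is a stop codon, so this is a nonsense mutation.

nonsense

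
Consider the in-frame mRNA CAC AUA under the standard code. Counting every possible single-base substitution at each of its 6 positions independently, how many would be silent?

3

Codon 1 (CAC, His): 1 synonymous substitution.
Codon 2 (AUA, Ile): 2 synonymous substitutions.
Total: 1 + 2 = 3.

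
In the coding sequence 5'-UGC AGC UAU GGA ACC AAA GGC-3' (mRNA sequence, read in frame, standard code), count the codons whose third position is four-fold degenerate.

Codon 1 UGC (Cys): third position 2-fold.
Codon 2 AGC (Ser): third position 2-fold.
Codon 3 UAU (Tyr): third position 2-fold.
Codon 4 GGA (Gly): third position 4-fold.
Codon 5 ACC (Thr): third position 4-fold.
Codon 6 AAA (Lys): third position 2-fold.
Codon 7 GGC (Gly): third position 4-fold.
Four-fold degenerate third positions: 3.

3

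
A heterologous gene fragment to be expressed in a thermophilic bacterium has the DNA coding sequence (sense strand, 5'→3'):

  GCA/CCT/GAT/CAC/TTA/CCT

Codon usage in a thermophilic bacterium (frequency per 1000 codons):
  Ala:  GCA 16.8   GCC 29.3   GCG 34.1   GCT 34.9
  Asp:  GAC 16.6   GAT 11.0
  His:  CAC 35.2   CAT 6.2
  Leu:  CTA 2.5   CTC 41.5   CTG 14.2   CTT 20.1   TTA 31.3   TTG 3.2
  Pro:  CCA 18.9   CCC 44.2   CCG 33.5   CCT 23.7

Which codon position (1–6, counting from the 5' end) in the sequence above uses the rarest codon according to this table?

Codon 1 GCA (Ala): 16.8 per 1000.
Codon 2 CCT (Pro): 23.7 per 1000.
Codon 3 GAT (Asp): 11.0 per 1000.
Codon 4 CAC (His): 35.2 per 1000.
Codon 5 TTA (Leu): 31.3 per 1000.
Codon 6 CCT (Pro): 23.7 per 1000.
Lowest frequency is 11.0 at codon 3.

3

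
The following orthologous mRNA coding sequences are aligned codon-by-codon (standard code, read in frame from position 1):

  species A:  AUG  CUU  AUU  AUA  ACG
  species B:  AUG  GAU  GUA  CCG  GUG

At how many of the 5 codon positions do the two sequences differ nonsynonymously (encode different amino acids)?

Codon 1: AUG Met / AUG Met — identical.
Codon 2: CUU Leu / GAU Asp — nonsynonymous.
Codon 3: AUU Ile / GUA Val — nonsynonymous.
Codon 4: AUA Ile / CCG Pro — nonsynonymous.
Codon 5: ACG Thr / GUG Val — nonsynonymous.
Nonsynonymous differences: 4.

4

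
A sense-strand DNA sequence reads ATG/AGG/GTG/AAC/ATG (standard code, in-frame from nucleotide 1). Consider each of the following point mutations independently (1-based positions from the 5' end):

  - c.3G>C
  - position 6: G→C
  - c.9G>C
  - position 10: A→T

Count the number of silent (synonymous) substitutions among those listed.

1

Codon 1: ATG (Met) → ATC (Ile) — missense.
Codon 2: AGG (Arg) → AGC (Ser) — missense.
Codon 3: GTG (Val) → GTC (Val) — synonymous.
Codon 4: AAC (Asn) → TAC (Tyr) — missense.
Synonymous: 1 of 4.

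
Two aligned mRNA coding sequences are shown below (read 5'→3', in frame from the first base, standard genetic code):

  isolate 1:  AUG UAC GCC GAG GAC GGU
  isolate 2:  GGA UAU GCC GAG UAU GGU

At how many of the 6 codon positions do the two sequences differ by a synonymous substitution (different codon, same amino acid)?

Codon 1: AUG Met / GGA Gly — nonsynonymous.
Codon 2: UAC Tyr / UAU Tyr — synonymous.
Codon 3: GCC Ala / GCC Ala — identical.
Codon 4: GAG Glu / GAG Glu — identical.
Codon 5: GAC Asp / UAU Tyr — nonsynonymous.
Codon 6: GGU Gly / GGU Gly — identical.
Synonymous differences: 1.

1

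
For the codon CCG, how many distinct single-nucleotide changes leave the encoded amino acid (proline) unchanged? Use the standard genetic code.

Position 1: none → 0 synonymous.
Position 2: none → 0 synonymous.
Position 3: CCT, CCC, CCA → 3 synonymous.
Total: 0 + 0 + 3 = 3.

3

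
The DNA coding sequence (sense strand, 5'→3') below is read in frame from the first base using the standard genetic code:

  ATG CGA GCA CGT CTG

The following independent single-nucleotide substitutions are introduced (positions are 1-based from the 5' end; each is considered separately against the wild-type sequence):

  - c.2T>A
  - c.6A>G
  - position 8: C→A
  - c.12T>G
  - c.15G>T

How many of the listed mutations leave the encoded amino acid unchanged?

Codon 1: ATG (Met) → AAG (Lys) — missense.
Codon 2: CGA (Arg) → CGG (Arg) — synonymous.
Codon 3: GCA (Ala) → GAA (Glu) — missense.
Codon 4: CGT (Arg) → CGG (Arg) — synonymous.
Codon 5: CTG (Leu) → CTT (Leu) — synonymous.
Synonymous: 3 of 5.

3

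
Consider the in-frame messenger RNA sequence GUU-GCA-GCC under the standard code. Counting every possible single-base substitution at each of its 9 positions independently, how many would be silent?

Codon 1 (GUU, Val): 3 synonymous substitutions.
Codon 2 (GCA, Ala): 3 synonymous substitutions.
Codon 3 (GCC, Ala): 3 synonymous substitutions.
Total: 3 + 3 + 3 = 9.

9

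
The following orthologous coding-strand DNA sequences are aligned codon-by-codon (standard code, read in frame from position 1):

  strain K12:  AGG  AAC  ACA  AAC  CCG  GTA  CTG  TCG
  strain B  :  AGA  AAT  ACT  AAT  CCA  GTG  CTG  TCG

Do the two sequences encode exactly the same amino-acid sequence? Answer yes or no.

yes

Codon 1: AGG Arg / AGA Arg — synonymous.
Codon 2: AAC Asn / AAT Asn — synonymous.
Codon 3: ACA Thr / ACT Thr — synonymous.
Codon 4: AAC Asn / AAT Asn — synonymous.
Codon 5: CCG Pro / CCA Pro — synonymous.
Codon 6: GTA Val / GTG Val — synonymous.
Codon 7: CTG Leu / CTG Leu — identical.
Codon 8: TCG Ser / TCG Ser — identical.
Nonsynonymous differences: 0 → same protein.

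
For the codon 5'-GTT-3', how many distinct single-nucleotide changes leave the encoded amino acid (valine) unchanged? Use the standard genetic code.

Position 1: none → 0 synonymous.
Position 2: none → 0 synonymous.
Position 3: GTC, GTA, GTG → 3 synonymous.
Total: 0 + 0 + 3 = 3.

3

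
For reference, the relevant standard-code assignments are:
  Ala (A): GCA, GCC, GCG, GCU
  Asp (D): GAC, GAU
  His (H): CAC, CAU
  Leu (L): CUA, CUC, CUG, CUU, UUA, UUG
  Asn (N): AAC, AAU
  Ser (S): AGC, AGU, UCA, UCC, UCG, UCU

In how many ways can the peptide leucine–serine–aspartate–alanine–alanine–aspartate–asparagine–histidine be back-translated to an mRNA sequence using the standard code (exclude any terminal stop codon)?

9216

Leu: 6 codons.
Ser: 6 codons.
Asp: 2 codons.
Ala: 4 codons.
Ala: 4 codons.
Asp: 2 codons.
Asn: 2 codons.
His: 2 codons.
6 × 6 × 2 × 4 × 4 × 2 × 2 × 2 = 9216.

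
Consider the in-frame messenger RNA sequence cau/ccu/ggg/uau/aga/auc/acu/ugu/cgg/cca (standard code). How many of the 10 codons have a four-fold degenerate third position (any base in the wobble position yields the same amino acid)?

5

Codon 1 CAU (His): third position 2-fold.
Codon 2 CCU (Pro): third position 4-fold.
Codon 3 GGG (Gly): third position 4-fold.
Codon 4 UAU (Tyr): third position 2-fold.
Codon 5 AGA (Arg): third position 2-fold.
Codon 6 AUC (Ile): third position 3-fold.
Codon 7 ACU (Thr): third position 4-fold.
Codon 8 UGU (Cys): third position 2-fold.
Codon 9 CGG (Arg): third position 4-fold.
Codon 10 CCA (Pro): third position 4-fold.
Four-fold degenerate third positions: 5.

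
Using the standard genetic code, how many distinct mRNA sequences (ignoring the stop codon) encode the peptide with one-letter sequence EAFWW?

16

Glu: 2 codons.
Ala: 4 codons.
Phe: 2 codons.
Trp: 1 codon.
Trp: 1 codon.
2 × 4 × 2 × 1 × 1 = 16.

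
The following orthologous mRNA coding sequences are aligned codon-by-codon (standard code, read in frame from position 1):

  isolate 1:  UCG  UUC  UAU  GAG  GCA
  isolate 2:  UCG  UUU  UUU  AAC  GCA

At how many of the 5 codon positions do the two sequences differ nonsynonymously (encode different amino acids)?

2

Codon 1: UCG Ser / UCG Ser — identical.
Codon 2: UUC Phe / UUU Phe — synonymous.
Codon 3: UAU Tyr / UUU Phe — nonsynonymous.
Codon 4: GAG Glu / AAC Asn — nonsynonymous.
Codon 5: GCA Ala / GCA Ala — identical.
Nonsynonymous differences: 2.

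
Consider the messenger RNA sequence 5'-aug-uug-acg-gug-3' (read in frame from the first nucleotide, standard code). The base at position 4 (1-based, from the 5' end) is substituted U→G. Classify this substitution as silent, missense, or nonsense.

missense

Position 4 falls in codon 2: UUG → Leu.
After the substitution the codon is GUG → Val.
Leu ≠ Val, so this is a missense mutation.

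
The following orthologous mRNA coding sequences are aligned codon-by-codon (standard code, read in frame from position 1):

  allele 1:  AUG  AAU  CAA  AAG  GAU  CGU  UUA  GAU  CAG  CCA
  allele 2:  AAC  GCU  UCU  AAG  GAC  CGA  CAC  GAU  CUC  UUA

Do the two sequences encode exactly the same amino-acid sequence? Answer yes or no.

no

Codon 1: AUG Met / AAC Asn — nonsynonymous.
Codon 2: AAU Asn / GCU Ala — nonsynonymous.
Codon 3: CAA Gln / UCU Ser — nonsynonymous.
Codon 4: AAG Lys / AAG Lys — identical.
Codon 5: GAU Asp / GAC Asp — synonymous.
Codon 6: CGU Arg / CGA Arg — synonymous.
Codon 7: UUA Leu / CAC His — nonsynonymous.
Codon 8: GAU Asp / GAU Asp — identical.
Codon 9: CAG Gln / CUC Leu — nonsynonymous.
Codon 10: CCA Pro / UUA Leu — nonsynonymous.
Nonsynonymous differences: 6 → different protein.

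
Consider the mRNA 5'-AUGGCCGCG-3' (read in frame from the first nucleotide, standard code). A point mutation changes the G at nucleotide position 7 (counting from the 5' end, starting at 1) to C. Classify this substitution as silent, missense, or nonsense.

Position 7 falls in codon 3: GCG → Ala.
After the substitution the codon is CCG → Pro.
Ala ≠ Pro, so this is a missense mutation.

missense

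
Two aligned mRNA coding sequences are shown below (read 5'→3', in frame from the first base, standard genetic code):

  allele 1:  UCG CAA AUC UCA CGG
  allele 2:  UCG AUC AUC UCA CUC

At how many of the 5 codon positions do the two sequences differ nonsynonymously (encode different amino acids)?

2

Codon 1: UCG Ser / UCG Ser — identical.
Codon 2: CAA Gln / AUC Ile — nonsynonymous.
Codon 3: AUC Ile / AUC Ile — identical.
Codon 4: UCA Ser / UCA Ser — identical.
Codon 5: CGG Arg / CUC Leu — nonsynonymous.
Nonsynonymous differences: 2.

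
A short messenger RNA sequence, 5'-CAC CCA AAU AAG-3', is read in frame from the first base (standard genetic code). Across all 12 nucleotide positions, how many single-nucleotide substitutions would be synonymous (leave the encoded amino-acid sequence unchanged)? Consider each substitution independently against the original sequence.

6

Codon 1 (CAC, His): 1 synonymous substitution.
Codon 2 (CCA, Pro): 3 synonymous substitutions.
Codon 3 (AAU, Asn): 1 synonymous substitution.
Codon 4 (AAG, Lys): 1 synonymous substitution.
Total: 1 + 3 + 1 + 1 = 6.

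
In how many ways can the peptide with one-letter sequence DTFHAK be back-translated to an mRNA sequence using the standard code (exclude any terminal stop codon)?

Asp: 2 codons.
Thr: 4 codons.
Phe: 2 codons.
His: 2 codons.
Ala: 4 codons.
Lys: 2 codons.
2 × 4 × 2 × 2 × 4 × 2 = 256.

256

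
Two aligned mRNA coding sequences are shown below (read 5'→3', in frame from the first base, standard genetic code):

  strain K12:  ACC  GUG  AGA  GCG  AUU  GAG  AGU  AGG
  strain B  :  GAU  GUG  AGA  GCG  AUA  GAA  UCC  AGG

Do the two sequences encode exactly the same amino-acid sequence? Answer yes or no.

Codon 1: ACC Thr / GAU Asp — nonsynonymous.
Codon 2: GUG Val / GUG Val — identical.
Codon 3: AGA Arg / AGA Arg — identical.
Codon 4: GCG Ala / GCG Ala — identical.
Codon 5: AUU Ile / AUA Ile — synonymous.
Codon 6: GAG Glu / GAA Glu — synonymous.
Codon 7: AGU Ser / UCC Ser — synonymous.
Codon 8: AGG Arg / AGG Arg — identical.
Nonsynonymous differences: 1 → different protein.

no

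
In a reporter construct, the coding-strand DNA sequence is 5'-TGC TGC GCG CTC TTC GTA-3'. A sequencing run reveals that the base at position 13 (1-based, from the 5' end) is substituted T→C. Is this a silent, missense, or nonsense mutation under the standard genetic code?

Position 13 falls in codon 5: TTC → Phe.
After the substitution the codon is CTC → Leu.
Phe ≠ Leu, so this is a missense mutation.

missense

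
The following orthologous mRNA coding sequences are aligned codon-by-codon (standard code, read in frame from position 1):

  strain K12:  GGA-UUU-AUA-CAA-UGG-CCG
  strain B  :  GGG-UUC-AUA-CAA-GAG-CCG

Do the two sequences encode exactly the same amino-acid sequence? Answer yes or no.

Codon 1: GGA Gly / GGG Gly — synonymous.
Codon 2: UUU Phe / UUC Phe — synonymous.
Codon 3: AUA Ile / AUA Ile — identical.
Codon 4: CAA Gln / CAA Gln — identical.
Codon 5: UGG Trp / GAG Glu — nonsynonymous.
Codon 6: CCG Pro / CCG Pro — identical.
Nonsynonymous differences: 1 → different protein.

no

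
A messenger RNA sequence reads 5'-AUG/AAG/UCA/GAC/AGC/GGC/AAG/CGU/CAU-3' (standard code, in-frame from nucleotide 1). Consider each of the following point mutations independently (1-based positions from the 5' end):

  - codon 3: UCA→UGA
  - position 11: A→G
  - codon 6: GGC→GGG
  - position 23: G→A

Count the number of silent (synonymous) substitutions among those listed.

1

Codon 3: UCA (Ser) → UGA (Stop) — nonsense.
Codon 4: GAC (Asp) → GGC (Gly) — missense.
Codon 6: GGC (Gly) → GGG (Gly) — synonymous.
Codon 8: CGU (Arg) → CAU (His) — missense.
Synonymous: 1 of 4.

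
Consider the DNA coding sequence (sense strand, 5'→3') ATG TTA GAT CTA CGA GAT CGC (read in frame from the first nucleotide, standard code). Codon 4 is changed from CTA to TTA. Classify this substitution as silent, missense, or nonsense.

silent

Position 10 falls in codon 4: CTA → Leu.
After the substitution the codon is TTA → Leu.
Both encode Leu, so the change is synonymous.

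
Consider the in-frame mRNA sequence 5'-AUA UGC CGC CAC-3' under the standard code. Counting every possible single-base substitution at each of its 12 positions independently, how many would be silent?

7

Codon 1 (AUA, Ile): 2 synonymous substitutions.
Codon 2 (UGC, Cys): 1 synonymous substitution.
Codon 3 (CGC, Arg): 3 synonymous substitutions.
Codon 4 (CAC, His): 1 synonymous substitution.
Total: 2 + 1 + 3 + 1 = 7.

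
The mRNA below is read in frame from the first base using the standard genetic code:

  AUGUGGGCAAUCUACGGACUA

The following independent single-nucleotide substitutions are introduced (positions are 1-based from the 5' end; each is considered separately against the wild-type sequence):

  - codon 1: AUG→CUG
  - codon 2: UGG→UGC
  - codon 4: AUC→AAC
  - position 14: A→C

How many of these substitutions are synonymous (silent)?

0

Codon 1: AUG (Met) → CUG (Leu) — missense.
Codon 2: UGG (Trp) → UGC (Cys) — missense.
Codon 4: AUC (Ile) → AAC (Asn) — missense.
Codon 5: UAC (Tyr) → UCC (Ser) — missense.
Synonymous: 0 of 4.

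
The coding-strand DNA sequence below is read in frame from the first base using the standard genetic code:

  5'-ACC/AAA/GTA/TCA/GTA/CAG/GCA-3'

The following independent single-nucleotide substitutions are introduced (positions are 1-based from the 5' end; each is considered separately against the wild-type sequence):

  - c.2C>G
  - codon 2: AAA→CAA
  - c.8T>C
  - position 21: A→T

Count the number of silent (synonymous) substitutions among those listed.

Codon 1: ACC (Thr) → AGC (Ser) — missense.
Codon 2: AAA (Lys) → CAA (Gln) — missense.
Codon 3: GTA (Val) → GCA (Ala) — missense.
Codon 7: GCA (Ala) → GCT (Ala) — synonymous.
Synonymous: 1 of 4.

1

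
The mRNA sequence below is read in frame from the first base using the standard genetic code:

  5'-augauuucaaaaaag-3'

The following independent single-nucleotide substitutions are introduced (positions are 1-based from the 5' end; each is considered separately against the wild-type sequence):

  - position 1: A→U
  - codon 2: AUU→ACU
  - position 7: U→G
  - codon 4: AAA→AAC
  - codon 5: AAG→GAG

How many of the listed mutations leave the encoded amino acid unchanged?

0

Codon 1: AUG (Met) → UUG (Leu) — missense.
Codon 2: AUU (Ile) → ACU (Thr) — missense.
Codon 3: UCA (Ser) → GCA (Ala) — missense.
Codon 4: AAA (Lys) → AAC (Asn) — missense.
Codon 5: AAG (Lys) → GAG (Glu) — missense.
Synonymous: 0 of 5.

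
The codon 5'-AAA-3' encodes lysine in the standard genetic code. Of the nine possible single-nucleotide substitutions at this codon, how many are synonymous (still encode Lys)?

Position 1: none → 0 synonymous.
Position 2: none → 0 synonymous.
Position 3: AAG → 1 synonymous.
Total: 0 + 0 + 1 = 1.

1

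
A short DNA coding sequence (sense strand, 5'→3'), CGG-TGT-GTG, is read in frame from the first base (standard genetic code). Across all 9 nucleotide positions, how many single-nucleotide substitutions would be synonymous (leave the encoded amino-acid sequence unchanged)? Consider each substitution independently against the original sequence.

8

Codon 1 (CGG, Arg): 4 synonymous substitutions.
Codon 2 (TGT, Cys): 1 synonymous substitution.
Codon 3 (GTG, Val): 3 synonymous substitutions.
Total: 4 + 1 + 3 = 8.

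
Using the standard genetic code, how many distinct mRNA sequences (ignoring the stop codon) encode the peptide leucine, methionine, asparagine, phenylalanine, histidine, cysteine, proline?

384

Leu: 6 codons.
Met: 1 codon.
Asn: 2 codons.
Phe: 2 codons.
His: 2 codons.
Cys: 2 codons.
Pro: 4 codons.
6 × 1 × 2 × 2 × 2 × 2 × 4 = 384.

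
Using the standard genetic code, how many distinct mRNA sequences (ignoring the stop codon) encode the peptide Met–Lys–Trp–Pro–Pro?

32

Met: 1 codon.
Lys: 2 codons.
Trp: 1 codon.
Pro: 4 codons.
Pro: 4 codons.
1 × 2 × 1 × 4 × 4 = 32.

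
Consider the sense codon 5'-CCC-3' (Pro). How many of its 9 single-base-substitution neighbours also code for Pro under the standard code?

3

Position 1: none → 0 synonymous.
Position 2: none → 0 synonymous.
Position 3: CCU, CCA, CCG → 3 synonymous.
Total: 0 + 0 + 3 = 3.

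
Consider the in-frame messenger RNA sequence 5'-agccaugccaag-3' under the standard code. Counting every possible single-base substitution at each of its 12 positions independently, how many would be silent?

6

Codon 1 (AGC, Ser): 1 synonymous substitution.
Codon 2 (CAU, His): 1 synonymous substitution.
Codon 3 (GCC, Ala): 3 synonymous substitutions.
Codon 4 (AAG, Lys): 1 synonymous substitution.
Total: 1 + 1 + 3 + 1 = 6.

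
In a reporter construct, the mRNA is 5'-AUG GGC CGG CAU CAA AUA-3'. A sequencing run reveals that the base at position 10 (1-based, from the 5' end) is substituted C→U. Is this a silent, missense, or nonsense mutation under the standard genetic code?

missense

Position 10 falls in codon 4: CAU → His.
After the substitution the codon is UAU → Tyr.
His ≠ Tyr, so this is a missense mutation.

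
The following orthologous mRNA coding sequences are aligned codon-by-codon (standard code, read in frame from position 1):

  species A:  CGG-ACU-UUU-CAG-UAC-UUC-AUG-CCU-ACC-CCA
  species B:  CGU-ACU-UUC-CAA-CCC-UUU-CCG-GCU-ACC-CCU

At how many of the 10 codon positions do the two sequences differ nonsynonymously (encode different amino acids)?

3

Codon 1: CGG Arg / CGU Arg — synonymous.
Codon 2: ACU Thr / ACU Thr — identical.
Codon 3: UUU Phe / UUC Phe — synonymous.
Codon 4: CAG Gln / CAA Gln — synonymous.
Codon 5: UAC Tyr / CCC Pro — nonsynonymous.
Codon 6: UUC Phe / UUU Phe — synonymous.
Codon 7: AUG Met / CCG Pro — nonsynonymous.
Codon 8: CCU Pro / GCU Ala — nonsynonymous.
Codon 9: ACC Thr / ACC Thr — identical.
Codon 10: CCA Pro / CCU Pro — synonymous.
Nonsynonymous differences: 3.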